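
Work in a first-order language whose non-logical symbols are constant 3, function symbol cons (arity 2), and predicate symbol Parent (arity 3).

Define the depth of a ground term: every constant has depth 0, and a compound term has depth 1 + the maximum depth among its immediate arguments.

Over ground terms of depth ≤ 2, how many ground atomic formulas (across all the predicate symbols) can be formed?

First count ground terms of depth ≤ 2.
Write N_k for the number of ground terms of depth ≤ k. A term of depth ≤ k is either a constant or a function symbol applied to arguments of depth ≤ k−1, so N_k = 1 + N_{k-1}^2.
N_0 = 1
N_1 = 1 + 1^2 = 2
N_2 = 1 + 2^2 = 5
Explicitly: 3, cons(3, 3), cons(3, cons(3, 3)), cons(cons(3, 3), 3), cons(cons(3, 3), cons(3, 3)).
So |H| = 5.
Each predicate of arity r yields |H|^r ground atoms (one per choice of an r-tuple from H):
  Parent: 5^3 = 125
Total ground atoms: 125.

125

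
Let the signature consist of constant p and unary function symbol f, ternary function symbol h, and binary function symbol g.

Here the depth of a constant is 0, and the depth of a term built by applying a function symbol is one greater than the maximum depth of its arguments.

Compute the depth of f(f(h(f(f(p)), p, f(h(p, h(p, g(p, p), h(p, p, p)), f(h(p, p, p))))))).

7

depth(f(p)) = 1 + depth(p) = 1 + 0 = 1
depth(f(f(p))) = 1 + depth(f(p)) = 1 + 1 = 2
depth(g(p, p)) = 1 + max(0, 0) = 1
depth(h(p, p, p)) = 1 + max(0, 0, 0) = 1
depth(h(p, g(p, p), h(p, p, p))) = 1 + max(0, 1, 1) = 2
depth(f(h(p, p, p))) = 1 + depth(h(p, p, p)) = 1 + 1 = 2
depth(h(p, h(p, g(p, p), h(p, p, p)), f(h(p, p, p)))) = 1 + max(0, 2, 2) = 3
depth(f(h(p, h(p, g(p, p), h(p, p, p)), f(h(p, p, p))))) = 1 + depth(h(p, h(p, g(p, p), h(p, p, p)), f(h(p, p, p)))) = 1 + 3 = 4
depth(h(f(f(p)), p, f(h(p, h(p, g(p, p), h(p, p, p)), f(h(p, p, p)))))) = 1 + max(2, 0, 4) = 5
depth(f(h(f(f(p)), p, f(h(p, h(p, g(p, p), h(p, p, p)), f(h(p, p, p))))))) = 1 + depth(h(f(f(p)), p, f(h(p, h(p, g(p, p), h(p, p, p)), f(h(p, p, p)))))) = 1 + 5 = 6
depth(f(f(h(f(f(p)), p, f(h(p, h(p, g(p, p), h(p, p, p)), f(h(p, p, p)))))))) = 1 + depth(f(h(f(f(p)), p, f(h(p, h(p, g(p, p), h(p, p, p)), f(h(p, p, p))))))) = 1 + 6 = 7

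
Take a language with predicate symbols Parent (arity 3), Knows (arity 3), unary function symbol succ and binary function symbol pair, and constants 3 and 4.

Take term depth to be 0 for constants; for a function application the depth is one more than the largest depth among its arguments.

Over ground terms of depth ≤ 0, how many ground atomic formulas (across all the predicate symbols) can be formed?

First count ground terms of depth ≤ 0.
Let N_k count ground terms of depth at most k. Each non-constant term of depth ≤ k is some function symbol applied to depth-≤(k−1) arguments, giving N_k = 2 + N_{k-1} + N_{k-1}^2.
N_0 = 2
So |H| = 2.
A ground atom is a predicate applied to a tuple of terms from H, so the count is the sum over predicates of |H|^arity:
  Parent: 2^3 = 8;  Knows: 2^3 = 8
Total ground atoms: 8 + 8 = 16.

16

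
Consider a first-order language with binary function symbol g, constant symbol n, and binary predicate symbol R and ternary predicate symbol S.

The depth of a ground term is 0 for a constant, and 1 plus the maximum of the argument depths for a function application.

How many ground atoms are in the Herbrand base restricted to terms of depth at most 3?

18252

First count ground terms of depth ≤ 3.
Let N_k count ground terms of depth at most k. Each non-constant term of depth ≤ k is some function symbol applied to depth-≤(k−1) arguments, giving N_k = 1 + N_{k-1}^2.
N_0 = 1
N_1 = 1 + 1^2 = 2
N_2 = 1 + 2^2 = 5
N_3 = 1 + 5^2 = 26
So |H| = 26.
A ground atom is a predicate applied to a tuple of terms from H, so the count is the sum over predicates of |H|^arity:
  R: 26^2 = 676;  S: 26^3 = 17576
Total ground atoms: 676 + 17576 = 18252.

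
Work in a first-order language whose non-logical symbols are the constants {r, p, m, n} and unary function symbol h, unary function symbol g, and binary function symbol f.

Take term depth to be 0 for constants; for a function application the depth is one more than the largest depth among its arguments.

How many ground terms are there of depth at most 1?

If N_k denotes the number of depth-≤k ground terms, the 4 constants give N_0 = 4, and each function symbol of arity r contributes N_{k-1}^r new terms at level k: N_k = 4 + N_{k-1} + N_{k-1} + N_{k-1}^2.
N_0 = 4
N_1 = 4 + 4 + 4 + 4^2 = 28

28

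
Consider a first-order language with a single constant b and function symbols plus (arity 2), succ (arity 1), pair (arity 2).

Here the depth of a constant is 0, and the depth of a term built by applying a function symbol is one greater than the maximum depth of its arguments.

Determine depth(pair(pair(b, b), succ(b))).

depth(pair(b, b)) = 1 + max(0, 0) = 1
depth(succ(b)) = 1 + depth(b) = 1 + 0 = 1
depth(pair(pair(b, b), succ(b))) = 1 + max(1, 1) = 2

2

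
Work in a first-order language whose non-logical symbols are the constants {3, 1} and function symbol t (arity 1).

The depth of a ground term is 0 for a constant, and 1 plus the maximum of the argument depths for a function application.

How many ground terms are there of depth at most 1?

Let N_k count ground terms of depth at most k. Each non-constant term of depth ≤ k is some function symbol applied to depth-≤(k−1) arguments, giving N_k = 2 + N_{k-1}.
N_0 = 2
N_1 = 2 + 2 = 4
Explicitly: 3, 1, t(3), t(1).

4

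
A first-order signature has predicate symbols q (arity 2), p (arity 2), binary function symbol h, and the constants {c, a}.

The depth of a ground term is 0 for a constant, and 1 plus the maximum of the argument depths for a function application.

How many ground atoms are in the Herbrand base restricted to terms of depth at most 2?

First count ground terms of depth ≤ 2.
Write N_k for the number of ground terms of depth ≤ k. A term of depth ≤ k is either a constant or a function symbol applied to arguments of depth ≤ k−1, so N_k = 2 + N_{k-1}^2.
N_0 = 2
N_1 = 2 + 2^2 = 6
N_2 = 2 + 6^2 = 38
So |H| = 38.
Ground atoms are formed by filling each argument slot of a predicate with a term from H, so an r-ary predicate gives |H|^r atoms:
  q: 38^2 = 1444;  p: 38^2 = 1444
Total ground atoms: 1444 + 1444 = 2888.

2888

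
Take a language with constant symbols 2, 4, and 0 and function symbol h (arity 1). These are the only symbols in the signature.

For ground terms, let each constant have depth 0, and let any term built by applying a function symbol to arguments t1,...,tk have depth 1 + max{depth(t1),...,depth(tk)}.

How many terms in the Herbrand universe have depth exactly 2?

3

Count level by level. With function symbols h/1, the terms of depth ≤ k are the 3 constants together with each function applied to depth-≤(k−1) tuples, so N_k = 3 + N_{k-1}.
N_0 = 3
N_1 = 3 + 3 = 6
N_2 = 3 + 6 = 9
Terms of depth exactly 2: N_2 − N_1 = 9 − 6 = 3.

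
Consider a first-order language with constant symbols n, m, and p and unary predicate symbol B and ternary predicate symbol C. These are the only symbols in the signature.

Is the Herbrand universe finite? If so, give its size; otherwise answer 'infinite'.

3

There are no function symbols, so every ground term is one of the 3 constants.
The Herbrand universe is {n, m, p}, which is finite with 3 elements.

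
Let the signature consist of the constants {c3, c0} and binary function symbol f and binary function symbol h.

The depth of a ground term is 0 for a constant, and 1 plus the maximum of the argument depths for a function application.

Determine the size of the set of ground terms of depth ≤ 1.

10

Let N_k = |{terms of depth ≤ k}|. Then N_0 = 2 and N_k = 2 + N_{k-1}^2 + N_{k-1}^2 for k ≥ 1 (one summand per function symbol, arity giving the exponent).
N_0 = 2
N_1 = 2 + 2^2 + 2^2 = 10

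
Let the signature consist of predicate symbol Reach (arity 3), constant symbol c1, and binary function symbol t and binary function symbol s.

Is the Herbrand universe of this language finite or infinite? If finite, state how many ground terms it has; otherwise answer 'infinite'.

infinite

The signature has at least one function symbol (t, arity 2) and at least one constant (c1).
Iterating t gives infinitely many distinct ground terms: c1, t(c1, c1), t(t(c1, c1), t(c1, c1)), ...
So the Herbrand universe is infinite.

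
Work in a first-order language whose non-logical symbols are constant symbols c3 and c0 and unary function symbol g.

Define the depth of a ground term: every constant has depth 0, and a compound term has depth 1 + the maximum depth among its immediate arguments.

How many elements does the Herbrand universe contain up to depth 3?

8

Let N_k = |{terms of depth ≤ k}|. Then N_0 = 2 and N_k = 2 + N_{k-1} for k ≥ 1 (one summand per function symbol, arity giving the exponent).
N_0 = 2
N_1 = 2 + 2 = 4
N_2 = 2 + 4 = 6
N_3 = 2 + 6 = 8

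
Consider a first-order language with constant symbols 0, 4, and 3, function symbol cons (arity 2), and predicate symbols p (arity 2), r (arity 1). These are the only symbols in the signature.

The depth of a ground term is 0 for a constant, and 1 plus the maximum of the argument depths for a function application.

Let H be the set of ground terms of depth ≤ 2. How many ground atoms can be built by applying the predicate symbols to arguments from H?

First count ground terms of depth ≤ 2.
Let N_k = |{terms of depth ≤ k}|. Then N_0 = 3 and N_k = 3 + N_{k-1}^2 for k ≥ 1 (one summand per function symbol, arity giving the exponent).
N_0 = 3
N_1 = 3 + 3^2 = 12
N_2 = 3 + 12^2 = 147
So |H| = 147.
Ground atoms are formed by filling each argument slot of a predicate with a term from H, so an r-ary predicate gives |H|^r atoms:
  p: 147^2 = 21609;  r: 147
Total ground atoms: 21609 + 147 = 21756.

21756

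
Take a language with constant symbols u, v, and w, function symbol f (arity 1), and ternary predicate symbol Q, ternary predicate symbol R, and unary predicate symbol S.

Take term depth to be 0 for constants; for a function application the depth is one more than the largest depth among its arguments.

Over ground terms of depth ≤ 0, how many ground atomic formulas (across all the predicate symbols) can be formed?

57

First count ground terms of depth ≤ 0.
Let N_k = |{terms of depth ≤ k}|. Then N_0 = 3 and N_k = 3 + N_{k-1} for k ≥ 1 (one summand per function symbol, arity giving the exponent).
N_0 = 3
So |H| = 3.
A ground atom is a predicate applied to a tuple of terms from H, so the count is the sum over predicates of |H|^arity:
  Q: 3^3 = 27;  R: 3^3 = 27;  S: 3
Total ground atoms: 27 + 27 + 3 = 57.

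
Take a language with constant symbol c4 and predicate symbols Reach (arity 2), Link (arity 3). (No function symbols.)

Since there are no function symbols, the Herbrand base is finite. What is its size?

2

With no function symbols, the Herbrand universe is just the 1 constant.
Ground atoms per predicate: Reach: 1^2 = 1, Link: 1^3 = 1.
Herbrand base size = 1 + 1 = 2.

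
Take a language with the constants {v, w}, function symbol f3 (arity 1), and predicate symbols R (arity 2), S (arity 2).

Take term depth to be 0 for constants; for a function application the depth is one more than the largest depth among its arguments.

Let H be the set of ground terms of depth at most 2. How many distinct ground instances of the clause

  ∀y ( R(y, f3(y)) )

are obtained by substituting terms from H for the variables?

6

Ground terms of depth ≤ 2:
  Count level by level. With function symbols f3/1, the terms of depth ≤ k are the 2 constants together with each function applied to depth-≤(k−1) tuples, so N_k = 2 + N_{k-1}.
  N_0 = 2
  N_1 = 2 + 2 = 4
  N_2 = 2 + 4 = 6
  Explicitly: v, w, f3(v), f3(w), f3(f3(v)), f3(f3(w)).
So there are 6 ground terms available for substitution.
The body mentions the single quantified variable y; since ground terms form a free algebra, no two substitutions collapse to the same formula.
Number of ground instances = 6.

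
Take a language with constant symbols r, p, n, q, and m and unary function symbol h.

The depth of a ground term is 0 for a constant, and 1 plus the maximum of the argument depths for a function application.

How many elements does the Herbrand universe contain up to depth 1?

10

Let N_k count ground terms of depth at most k. Each non-constant term of depth ≤ k is some function symbol applied to depth-≤(k−1) arguments, giving N_k = 5 + N_{k-1}.
N_0 = 5
N_1 = 5 + 5 = 10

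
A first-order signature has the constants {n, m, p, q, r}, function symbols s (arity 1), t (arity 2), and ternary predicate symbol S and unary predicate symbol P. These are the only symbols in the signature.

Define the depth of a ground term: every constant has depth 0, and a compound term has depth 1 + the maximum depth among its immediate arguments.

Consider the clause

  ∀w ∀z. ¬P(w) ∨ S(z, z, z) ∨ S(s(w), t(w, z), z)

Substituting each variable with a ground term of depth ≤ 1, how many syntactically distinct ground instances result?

Ground terms of depth ≤ 1:
  If N_k denotes the number of depth-≤k ground terms, the 5 constants give N_0 = 5, and each function symbol of arity r contributes N_{k-1}^r new terms at level k: N_k = 5 + N_{k-1} + N_{k-1}^2.
  N_0 = 5
  N_1 = 5 + 5 + 5^2 = 35
So there are 35 ground terms available for substitution.
The clause has 2 distinct variables (w, z), each appearing in the body. In the free term algebra distinct substitutions yield syntactically distinct ground instances.
Number of ground instances = 35^2 = 1225.

1225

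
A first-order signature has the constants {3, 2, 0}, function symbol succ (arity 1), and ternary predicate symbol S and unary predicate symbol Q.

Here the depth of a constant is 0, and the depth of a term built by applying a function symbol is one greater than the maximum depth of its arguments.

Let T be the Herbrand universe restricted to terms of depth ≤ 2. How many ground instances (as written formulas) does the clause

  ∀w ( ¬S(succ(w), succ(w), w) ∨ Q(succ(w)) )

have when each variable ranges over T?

Ground terms of depth ≤ 2:
  Let N_k count ground terms of depth at most k. Each non-constant term of depth ≤ k is some function symbol applied to depth-≤(k−1) arguments, giving N_k = 3 + N_{k-1}.
  N_0 = 3
  N_1 = 3 + 3 = 6
  N_2 = 3 + 6 = 9
  Explicitly: 3, 2, 0, succ(3), succ(2), succ(0), succ(succ(3)), succ(succ(2)), succ(succ(0)).
So there are 9 ground terms available for substitution.
The clause has 1 distinct variable (w), which appears in the body. In the free term algebra distinct substitutions yield syntactically distinct ground instances.
Number of ground instances = 9.

9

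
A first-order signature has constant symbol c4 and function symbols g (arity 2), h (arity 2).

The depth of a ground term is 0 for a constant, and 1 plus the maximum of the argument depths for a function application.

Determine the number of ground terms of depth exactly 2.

Let N_k count ground terms of depth at most k. Each non-constant term of depth ≤ k is some function symbol applied to depth-≤(k−1) arguments, giving N_k = 1 + N_{k-1}^2 + N_{k-1}^2.
N_0 = 1
N_1 = 1 + 1^2 + 1^2 = 3
N_2 = 1 + 3^2 + 3^2 = 19
Terms of depth exactly 2: N_2 − N_1 = 19 − 3 = 16.

16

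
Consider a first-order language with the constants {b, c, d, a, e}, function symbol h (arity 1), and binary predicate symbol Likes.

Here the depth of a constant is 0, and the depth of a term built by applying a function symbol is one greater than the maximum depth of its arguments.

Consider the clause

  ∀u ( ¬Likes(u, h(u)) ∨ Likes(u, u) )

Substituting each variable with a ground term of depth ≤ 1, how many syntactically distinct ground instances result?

10

Ground terms of depth ≤ 1:
  Count level by level. With function symbols h/1, the terms of depth ≤ k are the 5 constants together with each function applied to depth-≤(k−1) tuples, so N_k = 5 + N_{k-1}.
  N_0 = 5
  N_1 = 5 + 5 = 10
  Explicitly: b, c, d, a, e, h(b), h(c), h(d), h(a), h(e).
So there are 10 ground terms available for substitution.
There is 1 variable to instantiate (u),  occurring in at least one literal, so different choices give different ground instances.
Number of ground instances = 10.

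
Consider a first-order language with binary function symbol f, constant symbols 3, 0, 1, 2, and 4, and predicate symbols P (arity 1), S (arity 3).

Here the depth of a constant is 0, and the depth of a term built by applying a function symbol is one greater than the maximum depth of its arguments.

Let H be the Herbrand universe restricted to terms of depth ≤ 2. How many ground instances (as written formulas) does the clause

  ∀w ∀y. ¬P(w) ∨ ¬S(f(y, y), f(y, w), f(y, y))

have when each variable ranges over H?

Ground terms of depth ≤ 2:
  Let N_k = |{terms of depth ≤ k}|. Then N_0 = 5 and N_k = 5 + N_{k-1}^2 for k ≥ 1 (one summand per function symbol, arity giving the exponent).
  N_0 = 5
  N_1 = 5 + 5^2 = 30
  N_2 = 5 + 30^2 = 905
So there are 905 ground terms available for substitution.
The body mentions every one of the 2 quantified variables; since ground terms form a free algebra, no two substitutions collapse to the same formula.
Number of ground instances = 905^2 = 819025.

819025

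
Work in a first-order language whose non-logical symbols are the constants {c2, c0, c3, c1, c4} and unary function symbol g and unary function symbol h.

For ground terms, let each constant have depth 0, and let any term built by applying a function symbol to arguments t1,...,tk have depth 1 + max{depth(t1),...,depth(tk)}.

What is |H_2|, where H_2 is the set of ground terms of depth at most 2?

Let N_k = |{terms of depth ≤ k}|. Then N_0 = 5 and N_k = 5 + N_{k-1} + N_{k-1} for k ≥ 1 (one summand per function symbol, arity giving the exponent).
N_0 = 5
N_1 = 5 + 5 + 5 = 15
N_2 = 5 + 15 + 15 = 35

35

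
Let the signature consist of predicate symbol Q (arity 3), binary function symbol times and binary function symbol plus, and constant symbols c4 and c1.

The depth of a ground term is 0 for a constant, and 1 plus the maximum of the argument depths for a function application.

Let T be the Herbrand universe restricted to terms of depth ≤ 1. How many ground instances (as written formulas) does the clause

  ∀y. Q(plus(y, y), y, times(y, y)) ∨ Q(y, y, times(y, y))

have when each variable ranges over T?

Ground terms of depth ≤ 1:
  If N_k denotes the number of depth-≤k ground terms, the 2 constants give N_0 = 2, and each function symbol of arity r contributes N_{k-1}^r new terms at level k: N_k = 2 + N_{k-1}^2 + N_{k-1}^2.
  N_0 = 2
  N_1 = 2 + 2^2 + 2^2 = 10
  Explicitly: c4, c1, times(c4, c4), times(c4, c1), times(c1, c4), times(c1, c1), plus(c4, c4), plus(c4, c1), plus(c1, c4), plus(c1, c1).
So there are 10 ground terms available for substitution.
The clause has 1 distinct variable (y), which appears in the body. In the free term algebra distinct substitutions yield syntactically distinct ground instances.
Number of ground instances = 10.

10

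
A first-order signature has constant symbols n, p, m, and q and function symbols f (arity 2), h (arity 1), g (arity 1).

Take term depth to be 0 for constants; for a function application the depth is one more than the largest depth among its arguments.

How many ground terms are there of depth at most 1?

Let N_k = |{terms of depth ≤ k}|. Then N_0 = 4 and N_k = 4 + N_{k-1}^2 + N_{k-1} + N_{k-1} for k ≥ 1 (one summand per function symbol, arity giving the exponent).
N_0 = 4
N_1 = 4 + 4^2 + 4 + 4 = 28

28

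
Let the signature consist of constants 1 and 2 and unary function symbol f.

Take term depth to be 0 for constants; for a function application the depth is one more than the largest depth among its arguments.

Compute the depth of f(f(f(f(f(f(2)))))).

depth(f(2)) = 1 + depth(2) = 1 + 0 = 1
depth(f(f(2))) = 1 + depth(f(2)) = 1 + 1 = 2
depth(f(f(f(2)))) = 1 + depth(f(f(2))) = 1 + 2 = 3
depth(f(f(f(f(2))))) = 1 + depth(f(f(f(2)))) = 1 + 3 = 4
depth(f(f(f(f(f(2)))))) = 1 + depth(f(f(f(f(2))))) = 1 + 4 = 5
depth(f(f(f(f(f(f(2))))))) = 1 + depth(f(f(f(f(f(2)))))) = 1 + 5 = 6

6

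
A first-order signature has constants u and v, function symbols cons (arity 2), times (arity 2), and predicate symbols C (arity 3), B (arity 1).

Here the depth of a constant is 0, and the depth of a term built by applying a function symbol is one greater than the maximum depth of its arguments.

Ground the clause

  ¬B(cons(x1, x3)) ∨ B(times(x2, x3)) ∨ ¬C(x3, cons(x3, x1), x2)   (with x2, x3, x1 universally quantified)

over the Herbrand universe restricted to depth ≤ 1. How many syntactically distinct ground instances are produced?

Ground terms of depth ≤ 1:
  Let N_k count ground terms of depth at most k. Each non-constant term of depth ≤ k is some function symbol applied to depth-≤(k−1) arguments, giving N_k = 2 + N_{k-1}^2 + N_{k-1}^2.
  N_0 = 2
  N_1 = 2 + 2^2 + 2^2 = 10
  Explicitly: u, v, cons(u, u), cons(u, v), cons(v, u), cons(v, v), times(u, u), times(u, v), times(v, u), times(v, v).
So there are 10 ground terms available for substitution.
Each of x2, x3, x1 ranges independently over the available ground terms, and distinct assignments produce distinct instances.
Number of ground instances = 10^3 = 1000.

1000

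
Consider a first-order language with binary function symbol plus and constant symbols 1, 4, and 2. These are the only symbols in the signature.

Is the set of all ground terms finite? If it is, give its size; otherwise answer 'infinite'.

The signature has at least one function symbol (plus, arity 2) and at least one constant (1).
Iterating plus gives infinitely many distinct ground terms: 1, plus(1, 1), plus(plus(1, 1), plus(1, 1)), ...
So the Herbrand universe is infinite.

infinite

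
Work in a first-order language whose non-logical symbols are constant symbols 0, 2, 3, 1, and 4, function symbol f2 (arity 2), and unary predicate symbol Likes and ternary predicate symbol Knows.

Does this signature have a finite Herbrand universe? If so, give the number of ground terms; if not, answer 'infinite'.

The signature has at least one function symbol (f2, arity 2) and at least one constant (0).
Iterating f2 gives infinitely many distinct ground terms: 0, f2(0, 0), f2(f2(0, 0), f2(0, 0)), ...
So the Herbrand universe is infinite.

infinite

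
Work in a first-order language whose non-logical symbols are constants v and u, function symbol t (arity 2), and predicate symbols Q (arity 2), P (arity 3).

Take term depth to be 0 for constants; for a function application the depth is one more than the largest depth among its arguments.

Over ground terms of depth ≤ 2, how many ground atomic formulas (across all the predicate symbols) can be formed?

56316

First count ground terms of depth ≤ 2.
Let N_k = |{terms of depth ≤ k}|. Then N_0 = 2 and N_k = 2 + N_{k-1}^2 for k ≥ 1 (one summand per function symbol, arity giving the exponent).
N_0 = 2
N_1 = 2 + 2^2 = 6
N_2 = 2 + 6^2 = 38
So |H| = 38.
For each predicate symbol, the number of ground atoms is |H| raised to its arity; summing:
  Q: 38^2 = 1444;  P: 38^3 = 54872
Total ground atoms: 1444 + 54872 = 56316.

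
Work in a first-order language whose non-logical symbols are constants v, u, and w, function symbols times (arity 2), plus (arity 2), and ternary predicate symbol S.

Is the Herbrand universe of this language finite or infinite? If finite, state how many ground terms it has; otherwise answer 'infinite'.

infinite

The signature has at least one function symbol (times, arity 2) and at least one constant (v).
Iterating times gives infinitely many distinct ground terms: v, times(v, v), times(times(v, v), times(v, v)), ...
So the Herbrand universe is infinite.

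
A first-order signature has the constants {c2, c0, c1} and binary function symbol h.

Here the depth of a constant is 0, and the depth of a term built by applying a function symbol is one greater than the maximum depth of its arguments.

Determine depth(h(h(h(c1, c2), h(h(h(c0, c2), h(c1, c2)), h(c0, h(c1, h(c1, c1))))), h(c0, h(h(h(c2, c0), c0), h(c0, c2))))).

6

depth(h(c1, c2)) = 1 + max(0, 0) = 1
depth(h(c0, c2)) = 1 + max(0, 0) = 1
depth(h(h(c0, c2), h(c1, c2))) = 1 + max(1, 1) = 2
depth(h(c1, c1)) = 1 + max(0, 0) = 1
depth(h(c1, h(c1, c1))) = 1 + max(0, 1) = 2
depth(h(c0, h(c1, h(c1, c1)))) = 1 + max(0, 2) = 3
depth(h(h(h(c0, c2), h(c1, c2)), h(c0, h(c1, h(c1, c1))))) = 1 + max(2, 3) = 4
depth(h(h(c1, c2), h(h(h(c0, c2), h(c1, c2)), h(c0, h(c1, h(c1, c1)))))) = 1 + max(1, 4) = 5
depth(h(c2, c0)) = 1 + max(0, 0) = 1
depth(h(h(c2, c0), c0)) = 1 + max(1, 0) = 2
depth(h(h(h(c2, c0), c0), h(c0, c2))) = 1 + max(2, 1) = 3
depth(h(c0, h(h(h(c2, c0), c0), h(c0, c2)))) = 1 + max(0, 3) = 4
depth(h(h(h(c1, c2), h(h(h(c0, c2), h(c1, c2)), h(c0, h(c1, h(c1, c1))))), h(c0, h(h(h(c2, c0), c0), h(c0, c2))))) = 1 + max(5, 4) = 6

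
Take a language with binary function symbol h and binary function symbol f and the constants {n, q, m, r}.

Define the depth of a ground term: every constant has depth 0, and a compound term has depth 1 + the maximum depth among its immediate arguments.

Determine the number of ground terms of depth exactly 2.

If N_k denotes the number of depth-≤k ground terms, the 4 constants give N_0 = 4, and each function symbol of arity r contributes N_{k-1}^r new terms at level k: N_k = 4 + N_{k-1}^2 + N_{k-1}^2.
N_0 = 4
N_1 = 4 + 4^2 + 4^2 = 36
N_2 = 4 + 36^2 + 36^2 = 2596
Terms of depth exactly 2: N_2 − N_1 = 2596 − 36 = 2560.

2560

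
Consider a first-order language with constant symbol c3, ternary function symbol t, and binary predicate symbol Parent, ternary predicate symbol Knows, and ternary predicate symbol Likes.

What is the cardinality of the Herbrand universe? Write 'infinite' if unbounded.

infinite

The signature has at least one function symbol (t, arity 3) and at least one constant (c3).
Iterating t gives infinitely many distinct ground terms: c3, t(c3, c3, c3), t(t(c3, c3, c3), t(c3, c3, c3), t(c3, c3, c3)), ...
So the Herbrand universe is infinite.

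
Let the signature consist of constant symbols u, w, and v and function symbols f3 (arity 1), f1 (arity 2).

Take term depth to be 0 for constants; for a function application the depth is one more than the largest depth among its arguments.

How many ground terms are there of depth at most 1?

Count level by level. With function symbols f3/1, f1/2, the terms of depth ≤ k are the 3 constants together with each function applied to depth-≤(k−1) tuples, so N_k = 3 + N_{k-1} + N_{k-1}^2.
N_0 = 3
N_1 = 3 + 3 + 3^2 = 15

15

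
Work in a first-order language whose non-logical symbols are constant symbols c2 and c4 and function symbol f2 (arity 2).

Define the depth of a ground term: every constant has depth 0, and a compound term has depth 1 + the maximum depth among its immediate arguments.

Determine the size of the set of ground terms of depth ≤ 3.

1446

Write N_k for the number of ground terms of depth ≤ k. A term of depth ≤ k is either a constant or a function symbol applied to arguments of depth ≤ k−1, so N_k = 2 + N_{k-1}^2.
N_0 = 2
N_1 = 2 + 2^2 = 6
N_2 = 2 + 6^2 = 38
N_3 = 2 + 38^2 = 1446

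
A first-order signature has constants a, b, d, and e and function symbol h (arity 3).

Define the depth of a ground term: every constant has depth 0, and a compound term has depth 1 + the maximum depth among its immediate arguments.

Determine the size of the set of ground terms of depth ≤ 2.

Write N_k for the number of ground terms of depth ≤ k. A term of depth ≤ k is either a constant or a function symbol applied to arguments of depth ≤ k−1, so N_k = 4 + N_{k-1}^3.
N_0 = 4
N_1 = 4 + 4^3 = 68
N_2 = 4 + 68^3 = 314436

314436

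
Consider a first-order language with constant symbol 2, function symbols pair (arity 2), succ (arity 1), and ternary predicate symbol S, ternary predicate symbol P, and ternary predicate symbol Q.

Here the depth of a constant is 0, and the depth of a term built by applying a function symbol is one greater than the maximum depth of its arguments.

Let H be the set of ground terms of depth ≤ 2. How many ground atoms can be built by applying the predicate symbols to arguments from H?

First count ground terms of depth ≤ 2.
Write N_k for the number of ground terms of depth ≤ k. A term of depth ≤ k is either a constant or a function symbol applied to arguments of depth ≤ k−1, so N_k = 1 + N_{k-1}^2 + N_{k-1}.
N_0 = 1
N_1 = 1 + 1^2 + 1 = 3
N_2 = 1 + 3^2 + 3 = 13
So |H| = 13.
Each predicate of arity r yields |H|^r ground atoms (one per choice of an r-tuple from H):
  S: 13^3 = 2197;  P: 13^3 = 2197;  Q: 13^3 = 2197
Total ground atoms: 2197 + 2197 + 2197 = 6591.

6591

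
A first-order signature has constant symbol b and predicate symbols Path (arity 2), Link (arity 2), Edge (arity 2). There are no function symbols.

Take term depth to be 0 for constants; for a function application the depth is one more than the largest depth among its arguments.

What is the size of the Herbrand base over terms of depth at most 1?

First count ground terms of depth ≤ 1.
With no function symbols every ground term is a constant, so there is exactly 1 ground term at every depth bound.
N_0 = 1
N_1 = 1
Explicitly: b.
So |H| = 1.
For each predicate symbol, the number of ground atoms is |H| raised to its arity; summing:
  Path: 1^2 = 1;  Link: 1^2 = 1;  Edge: 1^2 = 1
Total ground atoms: 1 + 1 + 1 = 3.

3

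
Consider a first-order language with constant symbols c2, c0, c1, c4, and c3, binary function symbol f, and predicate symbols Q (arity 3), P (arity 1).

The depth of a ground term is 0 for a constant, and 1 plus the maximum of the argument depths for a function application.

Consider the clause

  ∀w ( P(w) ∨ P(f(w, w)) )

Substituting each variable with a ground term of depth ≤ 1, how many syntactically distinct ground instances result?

30

Ground terms of depth ≤ 1:
  If N_k denotes the number of depth-≤k ground terms, the 5 constants give N_0 = 5, and each function symbol of arity r contributes N_{k-1}^r new terms at level k: N_k = 5 + N_{k-1}^2.
  N_0 = 5
  N_1 = 5 + 5^2 = 30
So there are 30 ground terms available for substitution.
The clause has 1 distinct variable (w), which appears in the body. In the free term algebra distinct substitutions yield syntactically distinct ground instances.
Number of ground instances = 30.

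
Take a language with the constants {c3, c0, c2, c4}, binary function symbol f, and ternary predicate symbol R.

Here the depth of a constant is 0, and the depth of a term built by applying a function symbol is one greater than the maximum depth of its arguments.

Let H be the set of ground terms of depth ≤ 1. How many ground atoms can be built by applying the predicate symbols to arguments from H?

First count ground terms of depth ≤ 1.
Write N_k for the number of ground terms of depth ≤ k. A term of depth ≤ k is either a constant or a function symbol applied to arguments of depth ≤ k−1, so N_k = 4 + N_{k-1}^2.
N_0 = 4
N_1 = 4 + 4^2 = 20
So |H| = 20.
A ground atom is a predicate applied to a tuple of terms from H, so the count is the sum over predicates of |H|^arity:
  R: 20^3 = 8000
Total ground atoms: 8000.

8000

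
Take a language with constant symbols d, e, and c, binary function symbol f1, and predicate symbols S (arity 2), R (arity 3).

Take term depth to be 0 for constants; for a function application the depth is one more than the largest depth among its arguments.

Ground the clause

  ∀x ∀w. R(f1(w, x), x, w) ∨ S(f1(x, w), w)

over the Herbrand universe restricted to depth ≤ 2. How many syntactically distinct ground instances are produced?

Ground terms of depth ≤ 2:
  Write N_k for the number of ground terms of depth ≤ k. A term of depth ≤ k is either a constant or a function symbol applied to arguments of depth ≤ k−1, so N_k = 3 + N_{k-1}^2.
  N_0 = 3
  N_1 = 3 + 3^2 = 12
  N_2 = 3 + 12^2 = 147
So there are 147 ground terms available for substitution.
The body mentions every one of the 2 quantified variables; since ground terms form a free algebra, no two substitutions collapse to the same formula.
Number of ground instances = 147^2 = 21609.

21609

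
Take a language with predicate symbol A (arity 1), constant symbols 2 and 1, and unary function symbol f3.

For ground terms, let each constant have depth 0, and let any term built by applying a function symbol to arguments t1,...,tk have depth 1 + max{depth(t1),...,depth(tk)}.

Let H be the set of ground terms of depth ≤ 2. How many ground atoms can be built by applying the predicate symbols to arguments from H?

6

First count ground terms of depth ≤ 2.
Write N_k for the number of ground terms of depth ≤ k. A term of depth ≤ k is either a constant or a function symbol applied to arguments of depth ≤ k−1, so N_k = 2 + N_{k-1}.
N_0 = 2
N_1 = 2 + 2 = 4
N_2 = 2 + 4 = 6
So |H| = 6.
A ground atom is a predicate applied to a tuple of terms from H, so the count is the sum over predicates of |H|^arity:
  A: 6
Total ground atoms: 6.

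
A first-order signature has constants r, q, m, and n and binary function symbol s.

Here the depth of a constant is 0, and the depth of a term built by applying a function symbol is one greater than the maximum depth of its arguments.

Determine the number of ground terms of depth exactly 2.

384

If N_k denotes the number of depth-≤k ground terms, the 4 constants give N_0 = 4, and each function symbol of arity r contributes N_{k-1}^r new terms at level k: N_k = 4 + N_{k-1}^2.
N_0 = 4
N_1 = 4 + 4^2 = 20
N_2 = 4 + 20^2 = 404
Terms of depth exactly 2: N_2 − N_1 = 404 − 20 = 384.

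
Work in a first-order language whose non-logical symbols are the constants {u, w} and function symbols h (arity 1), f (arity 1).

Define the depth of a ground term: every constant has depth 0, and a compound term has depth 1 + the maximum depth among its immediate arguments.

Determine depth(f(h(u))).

depth(h(u)) = 1 + depth(u) = 1 + 0 = 1
depth(f(h(u))) = 1 + depth(h(u)) = 1 + 1 = 2

2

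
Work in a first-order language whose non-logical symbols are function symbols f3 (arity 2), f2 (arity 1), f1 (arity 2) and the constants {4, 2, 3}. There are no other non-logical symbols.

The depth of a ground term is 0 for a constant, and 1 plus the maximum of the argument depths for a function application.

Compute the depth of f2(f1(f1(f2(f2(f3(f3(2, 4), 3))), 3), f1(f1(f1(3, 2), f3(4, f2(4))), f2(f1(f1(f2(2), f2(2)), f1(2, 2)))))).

7

depth(f3(2, 4)) = 1 + max(0, 0) = 1
depth(f3(f3(2, 4), 3)) = 1 + max(1, 0) = 2
depth(f2(f3(f3(2, 4), 3))) = 1 + depth(f3(f3(2, 4), 3)) = 1 + 2 = 3
depth(f2(f2(f3(f3(2, 4), 3)))) = 1 + depth(f2(f3(f3(2, 4), 3))) = 1 + 3 = 4
depth(f1(f2(f2(f3(f3(2, 4), 3))), 3)) = 1 + max(4, 0) = 5
depth(f1(3, 2)) = 1 + max(0, 0) = 1
depth(f2(4)) = 1 + depth(4) = 1 + 0 = 1
depth(f3(4, f2(4))) = 1 + max(0, 1) = 2
depth(f1(f1(3, 2), f3(4, f2(4)))) = 1 + max(1, 2) = 3
depth(f2(2)) = 1 + depth(2) = 1 + 0 = 1
depth(f1(f2(2), f2(2))) = 1 + max(1, 1) = 2
depth(f1(2, 2)) = 1 + max(0, 0) = 1
depth(f1(f1(f2(2), f2(2)), f1(2, 2))) = 1 + max(2, 1) = 3
depth(f2(f1(f1(f2(2), f2(2)), f1(2, 2)))) = 1 + depth(f1(f1(f2(2), f2(2)), f1(2, 2))) = 1 + 3 = 4
depth(f1(f1(f1(3, 2), f3(4, f2(4))), f2(f1(f1(f2(2), f2(2)), f1(2, 2))))) = 1 + max(3, 4) = 5
depth(f1(f1(f2(f2(f3(f3(2, 4), 3))), 3), f1(f1(f1(3, 2), f3(4, f2(4))), f2(f1(f1(f2(2), f2(2)), f1(2, 2)))))) = 1 + max(5, 5) = 6
depth(f2(f1(f1(f2(f2(f3(f3(2, 4), 3))), 3), f1(f1(f1(3, 2), f3(4, f2(4))), f2(f1(f1(f2(2), f2(2)), f1(2, 2))))))) = 1 + depth(f1(f1(f2(f2(f3(f3(2, 4), 3))), 3), f1(f1(f1(3, 2), f3(4, f2(4))), f2(f1(f1(f2(2), f2(2)), f1(2, 2)))))) = 1 + 6 = 7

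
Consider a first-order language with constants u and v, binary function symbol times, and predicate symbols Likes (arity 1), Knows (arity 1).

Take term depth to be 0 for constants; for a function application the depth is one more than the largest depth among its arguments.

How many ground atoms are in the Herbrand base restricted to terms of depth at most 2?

76

First count ground terms of depth ≤ 2.
If N_k denotes the number of depth-≤k ground terms, the 2 constants give N_0 = 2, and each function symbol of arity r contributes N_{k-1}^r new terms at level k: N_k = 2 + N_{k-1}^2.
N_0 = 2
N_1 = 2 + 2^2 = 6
N_2 = 2 + 6^2 = 38
So |H| = 38.
Ground atoms are formed by filling each argument slot of a predicate with a term from H, so an r-ary predicate gives |H|^r atoms:
  Likes: 38;  Knows: 38
Total ground atoms: 38 + 38 = 76.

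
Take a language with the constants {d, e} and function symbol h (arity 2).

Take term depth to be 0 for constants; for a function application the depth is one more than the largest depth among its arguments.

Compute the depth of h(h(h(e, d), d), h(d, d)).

3

depth(h(e, d)) = 1 + max(0, 0) = 1
depth(h(h(e, d), d)) = 1 + max(1, 0) = 2
depth(h(d, d)) = 1 + max(0, 0) = 1
depth(h(h(h(e, d), d), h(d, d))) = 1 + max(2, 1) = 3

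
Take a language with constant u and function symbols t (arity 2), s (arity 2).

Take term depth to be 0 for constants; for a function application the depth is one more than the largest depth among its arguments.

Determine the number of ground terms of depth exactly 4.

1044736

Let N_k count ground terms of depth at most k. Each non-constant term of depth ≤ k is some function symbol applied to depth-≤(k−1) arguments, giving N_k = 1 + N_{k-1}^2 + N_{k-1}^2.
N_0 = 1
N_1 = 1 + 1^2 + 1^2 = 3
N_2 = 1 + 3^2 + 3^2 = 19
N_3 = 1 + 19^2 + 19^2 = 723
N_4 = 1 + 723^2 + 723^2 = 1045459
Terms of depth exactly 4: N_4 − N_3 = 1045459 − 723 = 1044736.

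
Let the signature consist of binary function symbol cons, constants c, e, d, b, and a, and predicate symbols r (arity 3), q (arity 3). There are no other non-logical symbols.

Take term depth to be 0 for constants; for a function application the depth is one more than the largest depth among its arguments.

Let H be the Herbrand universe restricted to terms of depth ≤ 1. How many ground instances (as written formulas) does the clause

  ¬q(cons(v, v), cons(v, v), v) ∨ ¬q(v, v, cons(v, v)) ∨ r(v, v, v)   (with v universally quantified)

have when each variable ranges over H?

30

Ground terms of depth ≤ 1:
  Write N_k for the number of ground terms of depth ≤ k. A term of depth ≤ k is either a constant or a function symbol applied to arguments of depth ≤ k−1, so N_k = 5 + N_{k-1}^2.
  N_0 = 5
  N_1 = 5 + 5^2 = 30
So there are 30 ground terms available for substitution.
There is 1 variable to instantiate (v),  occurring in at least one literal, so different choices give different ground instances.
Number of ground instances = 30.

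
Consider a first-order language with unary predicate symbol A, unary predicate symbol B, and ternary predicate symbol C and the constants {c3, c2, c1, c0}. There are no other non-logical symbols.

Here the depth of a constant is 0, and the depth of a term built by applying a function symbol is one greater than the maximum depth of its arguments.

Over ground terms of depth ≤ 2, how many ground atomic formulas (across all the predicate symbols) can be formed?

First count ground terms of depth ≤ 2.
With no function symbols every ground term is a constant, so there are exactly 4 ground terms at every depth bound.
N_0 = 4
N_1 = 4
N_2 = 4
So |H| = 4.
Ground atoms are formed by filling each argument slot of a predicate with a term from H, so an r-ary predicate gives |H|^r atoms:
  A: 4;  B: 4;  C: 4^3 = 64
Total ground atoms: 4 + 4 + 64 = 72.

72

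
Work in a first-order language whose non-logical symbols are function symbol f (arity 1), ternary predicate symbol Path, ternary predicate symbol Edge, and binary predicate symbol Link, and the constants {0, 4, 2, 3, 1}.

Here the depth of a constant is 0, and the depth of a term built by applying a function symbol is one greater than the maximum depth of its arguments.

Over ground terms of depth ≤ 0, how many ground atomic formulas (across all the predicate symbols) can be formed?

275

First count ground terms of depth ≤ 0.
Let N_k count ground terms of depth at most k. Each non-constant term of depth ≤ k is some function symbol applied to depth-≤(k−1) arguments, giving N_k = 5 + N_{k-1}.
N_0 = 5
So |H| = 5.
Ground atoms are formed by filling each argument slot of a predicate with a term from H, so an r-ary predicate gives |H|^r atoms:
  Path: 5^3 = 125;  Edge: 5^3 = 125;  Link: 5^2 = 25
Total ground atoms: 125 + 125 + 25 = 275.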